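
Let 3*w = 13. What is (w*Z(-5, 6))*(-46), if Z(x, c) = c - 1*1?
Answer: -2990/3 ≈ -996.67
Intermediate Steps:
Z(x, c) = -1 + c (Z(x, c) = c - 1 = -1 + c)
w = 13/3 (w = (1/3)*13 = 13/3 ≈ 4.3333)
(w*Z(-5, 6))*(-46) = (13*(-1 + 6)/3)*(-46) = ((13/3)*5)*(-46) = (65/3)*(-46) = -2990/3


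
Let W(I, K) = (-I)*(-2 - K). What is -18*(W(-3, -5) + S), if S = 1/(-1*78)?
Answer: -2103/13 ≈ -161.77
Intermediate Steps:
W(I, K) = -I*(-2 - K)
S = -1/78 (S = 1/(-78) = -1/78 ≈ -0.012821)
-18*(W(-3, -5) + S) = -18*(-3*(2 - 5) - 1/78) = -18*(-3*(-3) - 1/78) = -18*(9 - 1/78) = -18*701/78 = -2103/13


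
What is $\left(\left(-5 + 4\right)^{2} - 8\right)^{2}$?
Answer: $49$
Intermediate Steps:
$\left(\left(-5 + 4\right)^{2} - 8\right)^{2} = \left(\left(-1\right)^{2} - 8\right)^{2} = \left(1 - 8\right)^{2} = \left(-7\right)^{2} = 49$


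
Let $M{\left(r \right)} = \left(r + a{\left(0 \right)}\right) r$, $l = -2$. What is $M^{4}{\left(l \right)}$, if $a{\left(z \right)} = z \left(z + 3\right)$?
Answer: $256$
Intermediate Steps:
$a{\left(z \right)} = z \left(3 + z\right)$
$M{\left(r \right)} = r^{2}$ ($M{\left(r \right)} = \left(r + 0 \left(3 + 0\right)\right) r = \left(r + 0 \cdot 3\right) r = \left(r + 0\right) r = r r = r^{2}$)
$M^{4}{\left(l \right)} = \left(\left(-2\right)^{2}\right)^{4} = 4^{4} = 256$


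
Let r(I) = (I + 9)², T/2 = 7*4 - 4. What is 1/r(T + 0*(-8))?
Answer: 1/3249 ≈ 0.00030779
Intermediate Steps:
T = 48 (T = 2*(7*4 - 4) = 2*(28 - 4) = 2*24 = 48)
r(I) = (9 + I)²
1/r(T + 0*(-8)) = 1/((9 + (48 + 0*(-8)))²) = 1/((9 + (48 + 0))²) = 1/((9 + 48)²) = 1/(57²) = 1/3249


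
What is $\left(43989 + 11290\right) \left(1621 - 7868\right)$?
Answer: $-345327913$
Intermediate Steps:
$\left(43989 + 11290\right) \left(1621 - 7868\right) = 55279 \left(-6247\right) = -345327913$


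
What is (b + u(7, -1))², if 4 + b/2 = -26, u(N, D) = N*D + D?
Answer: 4624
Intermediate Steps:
u(N, D) = D + D*N (u(N, D) = D*N + D = D + D*N)
b = -60 (b = -8 + 2*(-26) = -8 - 52 = -60)
(b + u(7, -1))² = (-60 - (1 + 7))² = (-60 - 1*8)² = (-60 - 8)² = (-68)² = 4624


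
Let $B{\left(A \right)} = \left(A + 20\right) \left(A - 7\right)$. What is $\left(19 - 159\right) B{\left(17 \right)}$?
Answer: $-51800$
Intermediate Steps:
$B{\left(A \right)} = \left(-7 + A\right) \left(20 + A\right)$ ($B{\left(A \right)} = \left(20 + A\right) \left(-7 + A\right) = \left(-7 + A\right) \left(20 + A\right)$)
$\left(19 - 159\right) B{\left(17 \right)} = \left(19 - 159\right) \left(-140 + 17^{2} + 13 \cdot 17\right) = - 140 \left(-140 + 289 + 221\right) = \left(-140\right) 370 = -51800$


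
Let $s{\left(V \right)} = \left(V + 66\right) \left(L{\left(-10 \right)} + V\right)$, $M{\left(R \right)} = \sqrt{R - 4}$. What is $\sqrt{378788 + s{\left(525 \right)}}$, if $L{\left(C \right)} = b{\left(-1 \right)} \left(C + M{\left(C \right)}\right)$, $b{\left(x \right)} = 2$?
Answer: $\sqrt{677243 + 1182 i \sqrt{14}} \approx 822.95 + 2.687 i$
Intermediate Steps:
$M{\left(R \right)} = \sqrt{-4 + R}$
$L{\left(C \right)} = 2 C + 2 \sqrt{-4 + C}$ ($L{\left(C \right)} = 2 \left(C + \sqrt{-4 + C}\right) = 2 C + 2 \sqrt{-4 + C}$)
$s{\left(V \right)} = \left(66 + V\right) \left(-20 + V + 2 i \sqrt{14}\right)$ ($s{\left(V \right)} = \left(V + 66\right) \left(\left(2 \left(-10\right) + 2 \sqrt{-4 - 10}\right) + V\right) = \left(66 + V\right) \left(\left(-20 + 2 \sqrt{-14}\right) + V\right) = \left(66 + V\right) \left(\left(-20 + 2 i \sqrt{14}\right) + V\right) = \left(66 + V\right) \left(-20 + V + 2 i \sqrt{14}\right)$)
$\sqrt{378788 + s{\left(525 \right)}} = \sqrt{378788 + \left(-1320 + 525^{2} + 46 \cdot 525 + 132 i \sqrt{14} + 2 i 525 \sqrt{14}\right)} = \sqrt{378788 + \left(-1320 + 275625 + 24150 + 132 i \sqrt{14} + 1050 i \sqrt{14}\right)} = \sqrt{378788 + \left(298455 + 1182 i \sqrt{14}\right)} = \sqrt{677243 + 1182 i \sqrt{14}}$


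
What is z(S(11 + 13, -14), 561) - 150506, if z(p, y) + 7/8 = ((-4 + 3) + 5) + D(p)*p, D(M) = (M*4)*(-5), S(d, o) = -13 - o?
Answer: -1204183/8 ≈ -1.5052e+5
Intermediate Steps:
D(M) = -20*M (D(M) = (4*M)*(-5) = -20*M)
z(p, y) = 25/8 - 20*p² (z(p, y) = -7/8 + (((-4 + 3) + 5) + (-20*p)*p) = -7/8 + ((-1 + 5) - 20*p²) = -7/8 + (4 - 20*p²) = 25/8 - 20*p²)
z(S(11 + 13, -14), 561) - 150506 = (25/8 - 20*(-13 - 1*(-14))²) - 150506 = (25/8 - 20*(-13 + 14)²) - 150506 = (25/8 - 20*1²) - 150506 = (25/8 - 20*1) - 150506 = (25/8 - 20) - 150506 = -135/8 - 150506 = -1204183/8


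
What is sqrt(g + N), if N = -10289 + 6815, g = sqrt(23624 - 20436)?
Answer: sqrt(-3474 + 2*sqrt(797)) ≈ 58.46*I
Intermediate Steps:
g = 2*sqrt(797) (g = sqrt(3188) = 2*sqrt(797) ≈ 56.462)
N = -3474
sqrt(g + N) = sqrt(2*sqrt(797) - 3474) = sqrt(-3474 + 2*sqrt(797))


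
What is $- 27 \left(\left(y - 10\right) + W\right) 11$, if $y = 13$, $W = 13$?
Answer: $-4752$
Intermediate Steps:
$- 27 \left(\left(y - 10\right) + W\right) 11 = - 27 \left(\left(13 - 10\right) + 13\right) 11 = - 27 \left(3 + 13\right) 11 = \left(-27\right) 16 \cdot 11 = \left(-432\right) 11 = -4752$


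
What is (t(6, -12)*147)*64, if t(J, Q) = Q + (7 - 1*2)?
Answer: -65856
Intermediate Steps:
t(J, Q) = 5 + Q (t(J, Q) = Q + (7 - 2) = Q + 5 = 5 + Q)
(t(6, -12)*147)*64 = ((5 - 12)*147)*64 = -7*147*64 = -1029*64 = -65856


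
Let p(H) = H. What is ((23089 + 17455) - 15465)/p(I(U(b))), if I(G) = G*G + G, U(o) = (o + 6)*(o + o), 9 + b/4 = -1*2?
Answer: 25079/11185680 ≈ 0.0022421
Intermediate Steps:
b = -44 (b = -36 + 4*(-1*2) = -36 + 4*(-2) = -36 - 8 = -44)
U(o) = 2*o*(6 + o) (U(o) = (6 + o)*(2*o) = 2*o*(6 + o))
I(G) = G + G² (I(G) = G² + G = G + G²)
((23089 + 17455) - 15465)/p(I(U(b))) = ((23089 + 17455) - 15465)/(((2*(-44)*(6 - 44))*(1 + 2*(-44)*(6 - 44)))) = (40544 - 15465)/(((2*(-44)*(-38))*(1 + 2*(-44)*(-38)))) = 25079/((3344*(1 + 3344))) = 25079/((3344*3345)) = 25079/11185680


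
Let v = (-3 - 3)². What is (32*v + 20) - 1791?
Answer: -619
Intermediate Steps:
v = 36 (v = (-6)² = 36)
(32*v + 20) - 1791 = (32*36 + 20) - 1791 = (1152 + 20) - 1791 = 1172 - 1791 = -619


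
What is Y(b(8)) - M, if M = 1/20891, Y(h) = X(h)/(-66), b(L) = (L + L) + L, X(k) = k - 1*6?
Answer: -62684/229801 ≈ -0.27278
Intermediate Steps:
X(k) = -6 + k (X(k) = k - 6 = -6 + k)
b(L) = 3*L (b(L) = 2*L + L = 3*L)
Y(h) = 1/11 - h/66 (Y(h) = (-6 + h)/(-66) = (-6 + h)*(-1/66) = 1/11 - h/66)
M = 1/20891 ≈ 4.7867e-5
Y(b(8)) - M = (1/11 - 8/22) - 1*1/20891 = (1/11 - 1/66*24) - 1/20891 = (1/11 - 4/11) - 1/20891 = -3/11 - 1/20891 = -62684/229801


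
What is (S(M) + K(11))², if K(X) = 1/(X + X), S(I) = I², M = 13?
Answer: 13830961/484 ≈ 28576.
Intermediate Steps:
K(X) = 1/(2*X)
(S(M) + K(11))² = (13² + (½)/11)² = (169 + (½)*(1/11))² = (169 + 1/22)² = (3719/22)² = 13830961/484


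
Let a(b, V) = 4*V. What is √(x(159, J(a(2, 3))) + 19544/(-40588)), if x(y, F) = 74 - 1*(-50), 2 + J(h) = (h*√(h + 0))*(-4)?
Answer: √12717661274/10147 ≈ 11.114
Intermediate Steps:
J(h) = -2 - 4*h^(3/2) (J(h) = -2 + (h*√(h + 0))*(-4) = -2 + (h*√h)*(-4) = -2 + h^(3/2)*(-4) = -2 - 4*h^(3/2))
x(y, F) = 124 (x(y, F) = 74 + 50 = 124)
√(x(159, J(a(2, 3))) + 19544/(-40588)) = √(124 + 19544/(-40588)) = √(124 + 19544*(-1/40588)) = √(124 - 4886/10147) = √(1253342/10147) = √12717661274/10147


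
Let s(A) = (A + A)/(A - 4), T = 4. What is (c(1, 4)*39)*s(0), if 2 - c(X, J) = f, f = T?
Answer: 0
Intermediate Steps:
s(A) = 2*A/(-4 + A) (s(A) = (2*A)/(-4 + A) = 2*A/(-4 + A))
f = 4
c(X, J) = -2 (c(X, J) = 2 - 1*4 = 2 - 4 = -2)
(c(1, 4)*39)*s(0) = (-2*39)*(2*0/(-4 + 0)) = -156*0/(-4) = -156*0*(-1)/4 = -78*0 = 0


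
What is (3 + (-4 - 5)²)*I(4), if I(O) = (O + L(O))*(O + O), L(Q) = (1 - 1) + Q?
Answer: 5376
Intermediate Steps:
L(Q) = Q (L(Q) = 0 + Q = Q)
I(O) = 4*O² (I(O) = (O + O)*(O + O) = (2*O)*(2*O) = 4*O²)
(3 + (-4 - 5)²)*I(4) = (3 + (-4 - 5)²)*(4*4²) = (3 + (-9)²)*(4*16) = (3 + 81)*64 = 84*64 = 5376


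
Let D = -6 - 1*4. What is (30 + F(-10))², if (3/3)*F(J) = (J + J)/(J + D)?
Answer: 961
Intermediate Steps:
D = -10 (D = -6 - 4 = -10)
F(J) = 2*J/(-10 + J) (F(J) = (J + J)/(J - 10) = (2*J)/(-10 + J) = 2*J/(-10 + J))
(30 + F(-10))² = (30 + 2*(-10)/(-10 - 10))² = (30 + 2*(-10)/(-20))² = (30 + 2*(-10)*(-1/20))² = (30 + 1)² = 31² = 961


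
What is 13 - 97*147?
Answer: -14246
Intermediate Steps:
13 - 97*147 = 13 - 14259 = -14246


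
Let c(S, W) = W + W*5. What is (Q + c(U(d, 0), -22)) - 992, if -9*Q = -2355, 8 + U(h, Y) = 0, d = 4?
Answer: -2587/3 ≈ -862.33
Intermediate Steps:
U(h, Y) = -8 (U(h, Y) = -8 + 0 = -8)
c(S, W) = 6*W (c(S, W) = W + 5*W = 6*W)
Q = 785/3 (Q = -1/9*(-2355) = 785/3 ≈ 261.67)
(Q + c(U(d, 0), -22)) - 992 = (785/3 + 6*(-22)) - 992 = (785/3 - 132) - 992 = 389/3 - 992 = -2587/3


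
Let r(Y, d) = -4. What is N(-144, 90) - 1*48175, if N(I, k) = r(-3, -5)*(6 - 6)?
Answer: -48175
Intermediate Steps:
N(I, k) = 0 (N(I, k) = -4*(6 - 6) = -4*0 = 0)
N(-144, 90) - 1*48175 = 0 - 1*48175 = 0 - 48175 = -48175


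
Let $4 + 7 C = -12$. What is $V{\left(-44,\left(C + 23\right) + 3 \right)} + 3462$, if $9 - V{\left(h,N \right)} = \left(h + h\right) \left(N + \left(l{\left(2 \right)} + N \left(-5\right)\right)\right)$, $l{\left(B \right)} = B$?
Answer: $- \frac{32903}{7} \approx -4700.4$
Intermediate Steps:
$C = - \frac{16}{7}$ ($C = - \frac{4}{7} + \frac{1}{7} \left(-12\right) = - \frac{4}{7} - \frac{12}{7} = - \frac{16}{7} \approx -2.2857$)
$V{\left(h,N \right)} = 9 - 2 h \left(2 - 4 N\right)$ ($V{\left(h,N \right)} = 9 - \left(h + h\right) \left(N + \left(2 + N \left(-5\right)\right)\right) = 9 - 2 h \left(N - \left(-2 + 5 N\right)\right) = 9 - 2 h \left(2 - 4 N\right)$)
$V{\left(-44,\left(C + 23\right) + 3 \right)} + 3462 = \left(9 - -176 + 8 \left(\left(- \frac{16}{7} + 23\right) + 3\right) \left(-44\right)\right) + 3462 = \left(9 + 176 + 8 \left(\frac{145}{7} + 3\right) \left(-44\right)\right) + 3462 = \left(9 + 176 + 8 \cdot \frac{166}{7} \left(-44\right)\right) + 3462 = \left(9 + 176 - \frac{58432}{7}\right) + 3462 = - \frac{57137}{7} + 3462 = - \frac{32903}{7}$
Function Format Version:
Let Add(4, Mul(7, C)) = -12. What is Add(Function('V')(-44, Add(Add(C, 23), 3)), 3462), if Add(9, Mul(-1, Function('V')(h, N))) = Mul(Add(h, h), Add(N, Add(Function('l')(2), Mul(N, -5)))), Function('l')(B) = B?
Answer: Rational(-32903, 7) ≈ -4700.4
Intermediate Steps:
C = Rational(-16, 7) (C = Add(Rational(-4, 7), Mul(Rational(1, 7), -12)) = Add(Rational(-4, 7), Rational(-12, 7)) = Rational(-16, 7) ≈ -2.2857)
Function('V')(h, N) = Add(9, Mul(-2, h, Add(2, Mul(-4, N)))) (Function('V')(h, N) = Add(9, Mul(-1, Mul(Add(h, h), Add(N, Add(2, Mul(N, -5)))))) = Add(9, Mul(-1, Mul(Mul(2, h), Add(N, Add(2, Mul(-5, N)))))) = Add(9, Mul(-1, Mul(Mul(2, h), Add(2, Mul(-4, N))))) = Add(9, Mul(-1, Mul(2, h, Add(2, Mul(-4, N))))) = Add(9, Mul(-2, h, Add(2, Mul(-4, N)))))
Add(Function('V')(-44, Add(Add(C, 23), 3)), 3462) = Add(Add(9, Mul(-4, -44), Mul(8, Add(Add(Rational(-16, 7), 23), 3), -44)), 3462) = Add(Add(9, 176, Mul(8, Add(Rational(145, 7), 3), -44)), 3462) = Add(Add(9, 176, Mul(8, Rational(166, 7), -44)), 3462) = Add(Add(9, 176, Rational(-58432, 7)), 3462) = Add(Rational(-57137, 7), 3462) = Rational(-32903, 7)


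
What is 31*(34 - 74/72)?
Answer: 36797/36 ≈ 1022.1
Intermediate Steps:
31*(34 - 74/72) = 31*(34 - 74*1/72) = 31*(34 - 37/36) = 31*(1187/36) = 36797/36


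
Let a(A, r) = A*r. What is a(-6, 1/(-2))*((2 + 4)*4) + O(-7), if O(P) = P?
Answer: 65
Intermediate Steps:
a(-6, 1/(-2))*((2 + 4)*4) + O(-7) = (-6/(-2))*((2 + 4)*4) - 7 = (-6*(-½))*(6*4) - 7 = 3*24 - 7 = 72 - 7 = 65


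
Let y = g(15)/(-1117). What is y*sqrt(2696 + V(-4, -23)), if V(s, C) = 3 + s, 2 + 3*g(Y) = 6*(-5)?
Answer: 224*sqrt(55)/3351 ≈ 0.49574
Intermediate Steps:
g(Y) = -32/3 (g(Y) = -2/3 + (6*(-5))/3 = -2/3 + (1/3)*(-30) = -2/3 - 10 = -32/3)
y = 32/3351 (y = -32/3/(-1117) = -32/3*(-1/1117) = 32/3351 ≈ 0.0095494)
y*sqrt(2696 + V(-4, -23)) = 32*sqrt(2696 + (3 - 4))/3351 = 32*sqrt(2696 - 1)/3351 = 32*sqrt(2695)/3351 = 32*(7*sqrt(55))/3351 = 224*sqrt(55)/3351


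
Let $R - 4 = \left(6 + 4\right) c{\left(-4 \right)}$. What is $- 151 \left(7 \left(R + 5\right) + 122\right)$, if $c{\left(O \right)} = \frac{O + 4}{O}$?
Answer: $-27935$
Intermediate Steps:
$c{\left(O \right)} = \frac{4 + O}{O}$
$R = 4$ ($R = 4 + \left(6 + 4\right) \frac{4 - 4}{-4} = 4 + 10 \left(\left(- \frac{1}{4}\right) 0\right) = 4 + 10 \cdot 0 = 4 + 0 = 4$)
$- 151 \left(7 \left(R + 5\right) + 122\right) = - 151 \left(7 \left(4 + 5\right) + 122\right) = - 151 \left(7 \cdot 9 + 122\right) = - 151 \left(63 + 122\right) = \left(-151\right) 185 = -27935$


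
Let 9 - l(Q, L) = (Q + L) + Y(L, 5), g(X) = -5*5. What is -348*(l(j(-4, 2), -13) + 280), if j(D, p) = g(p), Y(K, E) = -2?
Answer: -114492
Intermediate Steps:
g(X) = -25
j(D, p) = -25
l(Q, L) = 11 - L - Q (l(Q, L) = 9 - ((Q + L) - 2) = 9 - ((L + Q) - 2) = 9 - (-2 + L + Q) = 9 + (2 - L - Q) = 11 - L - Q)
-348*(l(j(-4, 2), -13) + 280) = -348*((11 - 1*(-13) - 1*(-25)) + 280) = -348*((11 + 13 + 25) + 280) = -348*(49 + 280) = -348*329 = -114492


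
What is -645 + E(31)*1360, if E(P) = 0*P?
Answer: -645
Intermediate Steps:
E(P) = 0
-645 + E(31)*1360 = -645 + 0*1360 = -645 + 0 = -645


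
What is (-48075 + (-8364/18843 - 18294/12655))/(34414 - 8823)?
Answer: -3821442280879/2034127633505 ≈ -1.8787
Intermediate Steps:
(-48075 + (-8364/18843 - 18294/12655))/(34414 - 8823) = (-48075 + (-8364*1/18843 - 18294*1/12655))/25591 = (-48075 + (-2788/6281 - 18294/12655))*(1/25591) = (-48075 - 150186754/79486055)*(1/25591) = -3821442280879/79486055*1/25591 = -3821442280879/2034127633505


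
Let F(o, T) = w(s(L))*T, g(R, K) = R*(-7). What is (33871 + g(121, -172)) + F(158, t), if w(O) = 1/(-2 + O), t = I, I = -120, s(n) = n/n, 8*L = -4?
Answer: 33144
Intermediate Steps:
L = -½ (L = (⅛)*(-4) = -½ ≈ -0.50000)
s(n) = 1
t = -120
g(R, K) = -7*R
F(o, T) = -T (F(o, T) = T/(-2 + 1) = T/(-1) = -T)
(33871 + g(121, -172)) + F(158, t) = (33871 - 7*121) - 1*(-120) = (33871 - 847) + 120 = 33024 + 120 = 33144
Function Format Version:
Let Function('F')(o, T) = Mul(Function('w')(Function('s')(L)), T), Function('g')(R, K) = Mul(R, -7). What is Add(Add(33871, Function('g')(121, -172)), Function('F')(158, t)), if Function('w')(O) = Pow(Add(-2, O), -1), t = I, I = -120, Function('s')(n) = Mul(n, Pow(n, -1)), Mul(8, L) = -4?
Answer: 33144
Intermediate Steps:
L = Rational(-1, 2) (L = Mul(Rational(1, 8), -4) = Rational(-1, 2) ≈ -0.50000)
Function('s')(n) = 1
t = -120
Function('g')(R, K) = Mul(-7, R)
Function('F')(o, T) = Mul(-1, T) (Function('F')(o, T) = Mul(Pow(Add(-2, 1), -1), T) = Mul(Pow(-1, -1), T) = Mul(-1, T))
Add(Add(33871, Function('g')(121, -172)), Function('F')(158, t)) = Add(Add(33871, Mul(-7, 121)), Mul(-1, -120)) = Add(Add(33871, -847), 120) = Add(33024, 120) = 33144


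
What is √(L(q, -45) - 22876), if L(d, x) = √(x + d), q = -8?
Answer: √(-22876 + I*√53) ≈ 0.024 + 151.25*I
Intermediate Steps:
L(d, x) = √(d + x)
√(L(q, -45) - 22876) = √(√(-8 - 45) - 22876) = √(√(-53) - 22876) = √(I*√53 - 22876) = √(-22876 + I*√53)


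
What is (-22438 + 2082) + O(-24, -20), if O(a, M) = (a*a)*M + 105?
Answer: -31771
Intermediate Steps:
O(a, M) = 105 + M*a² (O(a, M) = a²*M + 105 = M*a² + 105 = 105 + M*a²)
(-22438 + 2082) + O(-24, -20) = (-22438 + 2082) + (105 - 20*(-24)²) = -20356 + (105 - 20*576) = -20356 + (105 - 11520) = -20356 - 11415 = -31771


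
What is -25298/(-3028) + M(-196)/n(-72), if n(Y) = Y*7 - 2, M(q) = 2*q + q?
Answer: 3645313/383042 ≈ 9.5167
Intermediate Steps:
M(q) = 3*q
n(Y) = -2 + 7*Y (n(Y) = 7*Y - 2 = -2 + 7*Y)
-25298/(-3028) + M(-196)/n(-72) = -25298/(-3028) + (3*(-196))/(-2 + 7*(-72)) = -25298*(-1/3028) - 588/(-2 - 504) = 12649/1514 - 588/(-506) = 12649/1514 - 588*(-1/506) = 12649/1514 + 294/253 = 3645313/383042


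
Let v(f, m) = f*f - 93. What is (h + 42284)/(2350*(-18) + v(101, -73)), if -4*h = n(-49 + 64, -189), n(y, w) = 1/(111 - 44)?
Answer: -11332111/8627456 ≈ -1.3135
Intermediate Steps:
n(y, w) = 1/67
h = -1/268 (h = -¼*1/67 = -1/268 ≈ -0.0037313)
v(f, m) = -93 + f² (v(f, m) = f² - 93 = -93 + f²)
(h + 42284)/(2350*(-18) + v(101, -73)) = (-1/268 + 42284)/(2350*(-18) + (-93 + 101²)) = 11332111/(268*(-42300 + (-93 + 10201))) = 11332111/(268*(-42300 + 10108)) = (11332111/268)/(-32192) = (11332111/268)*(-1/32192) = -11332111/8627456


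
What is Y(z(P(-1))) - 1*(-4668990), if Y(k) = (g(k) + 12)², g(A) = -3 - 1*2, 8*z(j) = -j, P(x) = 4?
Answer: 4669039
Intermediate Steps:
z(j) = -j/8 (z(j) = (-j)/8 = -j/8)
g(A) = -5 (g(A) = -3 - 2 = -5)
Y(k) = 49 (Y(k) = (-5 + 12)² = 7² = 49)
Y(z(P(-1))) - 1*(-4668990) = 49 - 1*(-4668990) = 49 + 4668990 = 4669039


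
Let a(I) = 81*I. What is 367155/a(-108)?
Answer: -40795/972 ≈ -41.970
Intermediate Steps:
367155/a(-108) = 367155/((81*(-108))) = 367155/(-8748) = 367155*(-1/8748) = -40795/972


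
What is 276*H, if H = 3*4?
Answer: 3312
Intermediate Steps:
H = 12
276*H = 276*12 = 3312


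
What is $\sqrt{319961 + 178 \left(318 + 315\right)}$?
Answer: $\sqrt{432635} \approx 657.75$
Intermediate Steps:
$\sqrt{319961 + 178 \left(318 + 315\right)} = \sqrt{319961 + 178 \cdot 633} = \sqrt{319961 + 112674} = \sqrt{432635}$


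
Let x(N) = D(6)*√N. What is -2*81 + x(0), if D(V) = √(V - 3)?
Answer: -162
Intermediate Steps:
D(V) = √(-3 + V)
x(N) = √3*√N (x(N) = √(-3 + 6)*√N = √3*√N)
-2*81 + x(0) = -2*81 + √3*√0 = -162 + √3*0 = -162 + 0 = -162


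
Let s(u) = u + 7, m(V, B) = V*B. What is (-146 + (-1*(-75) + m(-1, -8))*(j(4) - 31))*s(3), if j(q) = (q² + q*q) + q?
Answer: 2690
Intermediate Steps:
m(V, B) = B*V
j(q) = q + 2*q² (j(q) = (q² + q²) + q = 2*q² + q = q + 2*q²)
s(u) = 7 + u
(-146 + (-1*(-75) + m(-1, -8))*(j(4) - 31))*s(3) = (-146 + (-1*(-75) - 8*(-1))*(4*(1 + 2*4) - 31))*(7 + 3) = (-146 + (75 + 8)*(4*(1 + 8) - 31))*10 = (-146 + 83*(4*9 - 31))*10 = (-146 + 83*(36 - 31))*10 = (-146 + 83*5)*10 = (-146 + 415)*10 = 269*10 = 2690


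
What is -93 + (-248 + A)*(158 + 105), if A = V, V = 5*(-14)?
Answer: -83727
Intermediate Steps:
V = -70
A = -70
-93 + (-248 + A)*(158 + 105) = -93 + (-248 - 70)*(158 + 105) = -93 - 318*263 = -93 - 83634 = -83727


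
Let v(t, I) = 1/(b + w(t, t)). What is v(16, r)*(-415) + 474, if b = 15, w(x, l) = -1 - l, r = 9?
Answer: 1363/2 ≈ 681.50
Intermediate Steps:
v(t, I) = 1/(14 - t) (v(t, I) = 1/(15 + (-1 - t)) = 1/(14 - t))
v(16, r)*(-415) + 474 = -1/(-14 + 16)*(-415) + 474 = -1/2*(-415) + 474 = -1*½*(-415) + 474 = -½*(-415) + 474 = 415/2 + 474 = 1363/2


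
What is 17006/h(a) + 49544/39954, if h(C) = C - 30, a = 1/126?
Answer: -42712223224/75493083 ≈ -565.78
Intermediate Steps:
a = 1/126 ≈ 0.0079365
h(C) = -30 + C
17006/h(a) + 49544/39954 = 17006/(-30 + 1/126) + 49544/39954 = 17006/(-3779/126) + 49544*(1/39954) = 17006*(-126/3779) + 24772/19977 = -2142756/3779 + 24772/19977 = -42712223224/75493083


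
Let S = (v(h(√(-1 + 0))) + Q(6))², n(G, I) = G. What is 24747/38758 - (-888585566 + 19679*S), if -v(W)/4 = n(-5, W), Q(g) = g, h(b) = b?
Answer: 33924201562743/38758 ≈ 8.7528e+8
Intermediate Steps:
v(W) = 20 (v(W) = -4*(-5) = 20)
S = 676 (S = (20 + 6)² = 26² = 676)
24747/38758 - (-888585566 + 19679*S) = 24747/38758 - 19679/(1/(676 - 45154)) = 24747*(1/38758) - 19679/(1/(-44478)) = 24747/38758 - 19679/(-1/44478) = 24747/38758 - 19679*(-44478) = 24747/38758 + 875282562 = 33924201562743/38758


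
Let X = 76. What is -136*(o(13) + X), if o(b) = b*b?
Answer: -33320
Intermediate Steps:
o(b) = b²
-136*(o(13) + X) = -136*(13² + 76) = -136*(169 + 76) = -136*245 = -33320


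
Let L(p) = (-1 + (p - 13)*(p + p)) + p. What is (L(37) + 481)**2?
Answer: 5257849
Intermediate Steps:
L(p) = -1 + p + 2*p*(-13 + p) (L(p) = (-1 + (-13 + p)*(2*p)) + p = (-1 + 2*p*(-13 + p)) + p = -1 + p + 2*p*(-13 + p))
(L(37) + 481)**2 = ((-1 - 25*37 + 2*37**2) + 481)**2 = ((-1 - 925 + 2*1369) + 481)**2 = ((-1 - 925 + 2738) + 481)**2 = (1812 + 481)**2 = 2293**2 = 5257849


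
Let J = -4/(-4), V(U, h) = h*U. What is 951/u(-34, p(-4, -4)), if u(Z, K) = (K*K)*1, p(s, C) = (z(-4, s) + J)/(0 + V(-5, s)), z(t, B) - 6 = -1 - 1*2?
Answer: 23775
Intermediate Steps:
z(t, B) = 3 (z(t, B) = 6 + (-1 - 1*2) = 6 + (-1 - 2) = 6 - 3 = 3)
V(U, h) = U*h
J = 1 (J = -4*(-¼) = 1)
p(s, C) = -4/(5*s) (p(s, C) = (3 + 1)/(0 - 5*s) = 4/((-5*s)) = 4*(-1/(5*s)) = -4/(5*s))
u(Z, K) = K² (u(Z, K) = K²*1 = K²)
951/u(-34, p(-4, -4)) = 951/((-⅘/(-4))²) = 951/((-⅘*(-¼))²) = 951/((⅕)²) = 951/(1/25) = 951*25 = 23775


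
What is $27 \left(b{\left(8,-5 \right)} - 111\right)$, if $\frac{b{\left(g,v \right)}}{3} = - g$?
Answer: $-3645$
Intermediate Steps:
$b{\left(g,v \right)} = - 3 g$ ($b{\left(g,v \right)} = 3 \left(- g\right) = - 3 g$)
$27 \left(b{\left(8,-5 \right)} - 111\right) = 27 \left(\left(-3\right) 8 - 111\right) = 27 \left(-24 - 111\right) = 27 \left(-135\right) = -3645$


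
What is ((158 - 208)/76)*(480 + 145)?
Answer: -15625/38 ≈ -411.18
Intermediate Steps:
((158 - 208)/76)*(480 + 145) = -50*1/76*625 = -25/38*625 = -15625/38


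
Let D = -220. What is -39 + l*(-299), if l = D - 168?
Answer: 115973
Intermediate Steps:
l = -388 (l = -220 - 168 = -388)
-39 + l*(-299) = -39 - 388*(-299) = -39 + 116012 = 115973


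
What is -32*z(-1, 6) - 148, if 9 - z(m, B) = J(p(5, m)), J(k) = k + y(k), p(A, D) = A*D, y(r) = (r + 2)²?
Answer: -308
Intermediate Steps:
y(r) = (2 + r)²
J(k) = k + (2 + k)²
z(m, B) = 9 - (2 + 5*m)² - 5*m (z(m, B) = 9 - (5*m + (2 + 5*m)²) = 9 - ((2 + 5*m)² + 5*m) = 9 + (-(2 + 5*m)² - 5*m) = 9 - (2 + 5*m)² - 5*m)
-32*z(-1, 6) - 148 = -32*(5 - 25*(-1) - 25*(-1)²) - 148 = -32*(5 + 25 - 25*1) - 148 = -32*(5 + 25 - 25) - 148 = -32*5 - 148 = -160 - 148 = -308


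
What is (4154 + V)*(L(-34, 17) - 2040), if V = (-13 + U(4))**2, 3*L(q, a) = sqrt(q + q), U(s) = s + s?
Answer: -8525160 + 2786*I*sqrt(17) ≈ -8.5252e+6 + 11487.0*I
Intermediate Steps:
U(s) = 2*s
L(q, a) = sqrt(2)*sqrt(q)/3 (L(q, a) = sqrt(q + q)/3 = sqrt(2*q)/3 = (sqrt(2)*sqrt(q))/3 = sqrt(2)*sqrt(q)/3)
V = 25 (V = (-13 + 2*4)**2 = (-13 + 8)**2 = (-5)**2 = 25)
(4154 + V)*(L(-34, 17) - 2040) = (4154 + 25)*(sqrt(2)*sqrt(-34)/3 - 2040) = 4179*(sqrt(2)*(I*sqrt(34))/3 - 2040) = 4179*(2*I*sqrt(17)/3 - 2040) = 4179*(-2040 + 2*I*sqrt(17)/3) = -8525160 + 2786*I*sqrt(17)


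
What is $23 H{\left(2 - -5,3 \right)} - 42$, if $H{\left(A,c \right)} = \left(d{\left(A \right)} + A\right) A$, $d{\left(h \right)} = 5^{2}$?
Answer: $5110$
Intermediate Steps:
$d{\left(h \right)} = 25$
$H{\left(A,c \right)} = A \left(25 + A\right)$ ($H{\left(A,c \right)} = \left(25 + A\right) A = A \left(25 + A\right)$)
$23 H{\left(2 - -5,3 \right)} - 42 = 23 \left(2 - -5\right) \left(25 + \left(2 - -5\right)\right) - 42 = 23 \left(2 + 5\right) \left(25 + \left(2 + 5\right)\right) - 42 = 23 \cdot 7 \left(25 + 7\right) - 42 = 23 \cdot 7 \cdot 32 - 42 = 23 \cdot 224 - 42 = 5152 - 42 = 5110$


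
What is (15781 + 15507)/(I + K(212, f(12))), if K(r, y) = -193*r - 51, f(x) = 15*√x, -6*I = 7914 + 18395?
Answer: -187728/272111 ≈ -0.68989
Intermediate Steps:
I = -26309/6 (I = -(7914 + 18395)/6 = -⅙*26309 = -26309/6 ≈ -4384.8)
K(r, y) = -51 - 193*r
(15781 + 15507)/(I + K(212, f(12))) = (15781 + 15507)/(-26309/6 + (-51 - 193*212)) = 31288/(-26309/6 + (-51 - 40916)) = 31288/(-26309/6 - 40967) = 31288/(-272111/6) = 31288*(-6/272111) = -187728/272111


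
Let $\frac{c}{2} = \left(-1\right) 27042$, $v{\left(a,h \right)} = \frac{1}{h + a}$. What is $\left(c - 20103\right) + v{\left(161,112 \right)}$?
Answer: $- \frac{20253050}{273} \approx -74187.0$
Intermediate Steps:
$v{\left(a,h \right)} = \frac{1}{a + h}$
$c = -54084$ ($c = 2 \left(\left(-1\right) 27042\right) = 2 \left(-27042\right) = -54084$)
$\left(c - 20103\right) + v{\left(161,112 \right)} = \left(-54084 - 20103\right) + \frac{1}{161 + 112} = -74187 + \frac{1}{273} = - \frac{20253050}{273}$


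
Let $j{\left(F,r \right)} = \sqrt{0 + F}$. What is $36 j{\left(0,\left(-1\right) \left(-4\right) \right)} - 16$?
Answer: $-16$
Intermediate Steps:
$j{\left(F,r \right)} = \sqrt{F}$
$36 j{\left(0,\left(-1\right) \left(-4\right) \right)} - 16 = 36 \sqrt{0} - 16 = 36 \cdot 0 - 16 = 0 - 16 = -16$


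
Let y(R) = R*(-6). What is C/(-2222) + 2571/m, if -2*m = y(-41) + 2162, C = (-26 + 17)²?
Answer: -2905143/1337644 ≈ -2.1718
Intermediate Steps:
C = 81 (C = (-9)² = 81)
y(R) = -6*R
m = -1204 (m = -(-6*(-41) + 2162)/2 = -(246 + 2162)/2 = -½*2408 = -1204)
C/(-2222) + 2571/m = 81/(-2222) + 2571/(-1204) = 81*(-1/2222) + 2571*(-1/1204) = -81/2222 - 2571/1204 = -2905143/1337644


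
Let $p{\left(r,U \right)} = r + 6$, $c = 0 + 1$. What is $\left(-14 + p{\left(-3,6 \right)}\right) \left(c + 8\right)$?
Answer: $-99$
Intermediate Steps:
$c = 1$
$p{\left(r,U \right)} = 6 + r$
$\left(-14 + p{\left(-3,6 \right)}\right) \left(c + 8\right) = \left(-14 + \left(6 - 3\right)\right) \left(1 + 8\right) = \left(-14 + 3\right) 9 = \left(-11\right) 9 = -99$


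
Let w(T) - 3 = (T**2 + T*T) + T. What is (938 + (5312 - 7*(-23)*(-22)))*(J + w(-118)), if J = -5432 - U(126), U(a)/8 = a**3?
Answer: -43275754556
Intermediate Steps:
U(a) = 8*a**3
J = -16008440 (J = -5432 - 8*126**3 = -5432 - 8*2000376 = -5432 - 1*16003008 = -5432 - 16003008 = -16008440)
w(T) = 3 + T + 2*T**2 (w(T) = 3 + ((T**2 + T*T) + T) = 3 + ((T**2 + T**2) + T) = 3 + (2*T**2 + T) = 3 + (T + 2*T**2) = 3 + T + 2*T**2)
(938 + (5312 - 7*(-23)*(-22)))*(J + w(-118)) = (938 + (5312 - 7*(-23)*(-22)))*(-16008440 + (3 - 118 + 2*(-118)**2)) = (938 + (5312 + 161*(-22)))*(-16008440 + (3 - 118 + 2*13924)) = (938 + (5312 - 3542))*(-16008440 + (3 - 118 + 27848)) = (938 + 1770)*(-16008440 + 27733) = 2708*(-15980707) = -43275754556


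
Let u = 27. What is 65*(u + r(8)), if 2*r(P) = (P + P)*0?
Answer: 1755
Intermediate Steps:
r(P) = 0 (r(P) = ((P + P)*0)/2 = ((2*P)*0)/2 = (½)*0 = 0)
65*(u + r(8)) = 65*(27 + 0) = 65*27 = 1755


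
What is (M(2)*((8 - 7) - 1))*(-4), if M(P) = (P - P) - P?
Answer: 0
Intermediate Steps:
M(P) = -P (M(P) = 0 - P = -P)
(M(2)*((8 - 7) - 1))*(-4) = ((-1*2)*((8 - 7) - 1))*(-4) = -2*(1 - 1)*(-4) = -2*0*(-4) = 0*(-4) = 0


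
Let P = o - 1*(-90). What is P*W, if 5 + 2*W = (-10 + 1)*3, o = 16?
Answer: -1696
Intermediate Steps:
W = -16 (W = -5/2 + ((-10 + 1)*3)/2 = -5/2 + (-9*3)/2 = -5/2 + (½)*(-27) = -5/2 - 27/2 = -16)
P = 106 (P = 16 - 1*(-90) = 16 + 90 = 106)
P*W = 106*(-16) = -1696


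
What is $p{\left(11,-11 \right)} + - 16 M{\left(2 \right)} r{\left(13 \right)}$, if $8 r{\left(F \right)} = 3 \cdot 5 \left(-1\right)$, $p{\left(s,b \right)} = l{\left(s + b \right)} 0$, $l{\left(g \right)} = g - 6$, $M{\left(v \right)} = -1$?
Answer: $-30$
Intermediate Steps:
$l{\left(g \right)} = -6 + g$ ($l{\left(g \right)} = g - 6 = -6 + g$)
$p{\left(s,b \right)} = 0$ ($p{\left(s,b \right)} = \left(-6 + \left(s + b\right)\right) 0 = \left(-6 + \left(b + s\right)\right) 0 = \left(-6 + b + s\right) 0 = 0$)
$r{\left(F \right)} = - \frac{15}{8}$ ($r{\left(F \right)} = \frac{3 \cdot 5 \left(-1\right)}{8} = \frac{15 \left(-1\right)}{8} = \frac{1}{8} \left(-15\right) = - \frac{15}{8}$)
$p{\left(11,-11 \right)} + - 16 M{\left(2 \right)} r{\left(13 \right)} = 0 + \left(-16\right) \left(-1\right) \left(- \frac{15}{8}\right) = 0 + 16 \left(- \frac{15}{8}\right) = 0 - 30 = -30$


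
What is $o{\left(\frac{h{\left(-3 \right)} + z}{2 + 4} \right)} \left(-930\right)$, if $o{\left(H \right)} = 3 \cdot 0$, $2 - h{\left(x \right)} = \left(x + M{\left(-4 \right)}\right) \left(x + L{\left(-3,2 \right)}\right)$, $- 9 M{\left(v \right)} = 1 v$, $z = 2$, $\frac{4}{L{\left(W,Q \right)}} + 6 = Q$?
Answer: $0$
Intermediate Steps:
$L{\left(W,Q \right)} = \frac{4}{-6 + Q}$
$M{\left(v \right)} = - \frac{v}{9}$ ($M{\left(v \right)} = - \frac{1 v}{9} = - \frac{v}{9}$)
$h{\left(x \right)} = 2 - \left(-1 + x\right) \left(\frac{4}{9} + x\right)$ ($h{\left(x \right)} = 2 - \left(x - - \frac{4}{9}\right) \left(x + \frac{4}{-6 + 2}\right) = 2 - \left(x + \frac{4}{9}\right) \left(x + \frac{4}{-4}\right) = 2 - \left(\frac{4}{9} + x\right) \left(x + 4 \left(- \frac{1}{4}\right)\right) = 2 - \left(\frac{4}{9} + x\right) \left(x - 1\right) = 2 - \left(\frac{4}{9} + x\right) \left(-1 + x\right) = 2 - \left(-1 + x\right) \left(\frac{4}{9} + x\right)$)
$o{\left(H \right)} = 0$
$o{\left(\frac{h{\left(-3 \right)} + z}{2 + 4} \right)} \left(-930\right) = 0 \left(-930\right) = 0$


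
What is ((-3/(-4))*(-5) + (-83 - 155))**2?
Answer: 935089/16 ≈ 58443.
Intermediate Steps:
((-3/(-4))*(-5) + (-83 - 155))**2 = (-1/4*(-3)*(-5) - 238)**2 = ((3/4)*(-5) - 238)**2 = (-15/4 - 238)**2 = (-967/4)**2 = 935089/16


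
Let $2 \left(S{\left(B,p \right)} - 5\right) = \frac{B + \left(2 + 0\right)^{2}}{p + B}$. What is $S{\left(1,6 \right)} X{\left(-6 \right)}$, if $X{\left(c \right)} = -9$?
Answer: $- \frac{675}{14} \approx -48.214$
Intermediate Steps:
$S{\left(B,p \right)} = 5 + \frac{4 + B}{2 \left(B + p\right)}$ ($S{\left(B,p \right)} = 5 + \frac{\left(B + \left(2 + 0\right)^{2}\right) \frac{1}{p + B}}{2} = 5 + \frac{\left(B + 2^{2}\right) \frac{1}{B + p}}{2} = 5 + \frac{\left(B + 4\right) \frac{1}{B + p}}{2} = 5 + \frac{\left(4 + B\right) \frac{1}{B + p}}{2} = 5 + \frac{\frac{1}{B + p} \left(4 + B\right)}{2} = 5 + \frac{4 + B}{2 \left(B + p\right)}$)
$S{\left(1,6 \right)} X{\left(-6 \right)} = \frac{2 + 5 \cdot 6 + \frac{11}{2} \cdot 1}{1 + 6} \left(-9\right) = \frac{2 + 30 + \frac{11}{2}}{7} \left(-9\right) = \frac{1}{7} \cdot \frac{75}{2} \left(-9\right) = \frac{75}{14} \left(-9\right) = - \frac{675}{14}$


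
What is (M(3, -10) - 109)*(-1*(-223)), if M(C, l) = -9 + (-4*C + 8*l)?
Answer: -46830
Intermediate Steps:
M(C, l) = -9 - 4*C + 8*l
(M(3, -10) - 109)*(-1*(-223)) = ((-9 - 4*3 + 8*(-10)) - 109)*(-1*(-223)) = ((-9 - 12 - 80) - 109)*223 = (-101 - 109)*223 = -210*223 = -46830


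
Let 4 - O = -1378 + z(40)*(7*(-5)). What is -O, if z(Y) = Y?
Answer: -2782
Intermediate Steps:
O = 2782 (O = 4 - (-1378 + 40*(7*(-5))) = 4 - (-1378 + 40*(-35)) = 4 - (-1378 - 1400) = 4 - 1*(-2778) = 4 + 2778 = 2782)
-O = -1*2782 = -2782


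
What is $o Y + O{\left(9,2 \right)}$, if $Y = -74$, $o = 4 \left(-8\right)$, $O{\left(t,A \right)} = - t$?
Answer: $2359$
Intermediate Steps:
$o = -32$
$o Y + O{\left(9,2 \right)} = \left(-32\right) \left(-74\right) - 9 = 2368 - 9 = 2359$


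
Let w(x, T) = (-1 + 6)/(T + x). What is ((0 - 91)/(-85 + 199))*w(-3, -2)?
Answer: 91/114 ≈ 0.79825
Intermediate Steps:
w(x, T) = 5/(T + x)
((0 - 91)/(-85 + 199))*w(-3, -2) = ((0 - 91)/(-85 + 199))*(5/(-2 - 3)) = (-91/114)*(5/(-5)) = (-91*1/114)*(5*(-⅕)) = -91/114*(-1) = 91/114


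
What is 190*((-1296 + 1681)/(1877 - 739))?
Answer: 36575/569 ≈ 64.279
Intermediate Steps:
190*((-1296 + 1681)/(1877 - 739)) = 190*(385/1138) = 36575/569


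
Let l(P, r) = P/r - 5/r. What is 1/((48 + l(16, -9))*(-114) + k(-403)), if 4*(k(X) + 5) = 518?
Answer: -6/31249 ≈ -0.00019201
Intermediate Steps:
k(X) = 249/2 (k(X) = -5 + (¼)*518 = -5 + 259/2 = 249/2)
l(P, r) = -5/r + P/r
1/((48 + l(16, -9))*(-114) + k(-403)) = 1/((48 + (-5 + 16)/(-9))*(-114) + 249/2) = 1/((48 - ⅑*11)*(-114) + 249/2) = 1/((48 - 11/9)*(-114) + 249/2) = 1/((421/9)*(-114) + 249/2) = 1/(-15998/3 + 249/2) = 1/(-31249/6) = -6/31249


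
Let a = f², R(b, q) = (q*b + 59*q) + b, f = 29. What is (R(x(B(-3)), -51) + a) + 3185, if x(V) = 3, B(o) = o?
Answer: 867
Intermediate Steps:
R(b, q) = b + 59*q + b*q (R(b, q) = (b*q + 59*q) + b = (59*q + b*q) + b = b + 59*q + b*q)
a = 841 (a = 29² = 841)
(R(x(B(-3)), -51) + a) + 3185 = ((3 + 59*(-51) + 3*(-51)) + 841) + 3185 = ((3 - 3009 - 153) + 841) + 3185 = (-3159 + 841) + 3185 = -2318 + 3185 = 867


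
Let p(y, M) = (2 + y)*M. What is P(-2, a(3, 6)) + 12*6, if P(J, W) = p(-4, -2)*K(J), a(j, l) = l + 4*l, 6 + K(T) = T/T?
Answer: 52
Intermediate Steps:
p(y, M) = M*(2 + y)
K(T) = -5 (K(T) = -6 + T/T = -6 + 1 = -5)
a(j, l) = 5*l
P(J, W) = -20 (P(J, W) = -2*(2 - 4)*(-5) = -2*(-2)*(-5) = 4*(-5) = -20)
P(-2, a(3, 6)) + 12*6 = -20 + 12*6 = -20 + 72 = 52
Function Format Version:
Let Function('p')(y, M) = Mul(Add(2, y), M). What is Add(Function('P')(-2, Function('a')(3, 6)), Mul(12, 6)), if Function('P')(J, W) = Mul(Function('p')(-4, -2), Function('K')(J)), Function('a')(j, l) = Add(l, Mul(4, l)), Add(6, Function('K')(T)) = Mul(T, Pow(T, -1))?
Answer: 52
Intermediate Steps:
Function('p')(y, M) = Mul(M, Add(2, y))
Function('K')(T) = -5 (Function('K')(T) = Add(-6, Mul(T, Pow(T, -1))) = Add(-6, 1) = -5)
Function('a')(j, l) = Mul(5, l)
Function('P')(J, W) = -20 (Function('P')(J, W) = Mul(Mul(-2, Add(2, -4)), -5) = Mul(Mul(-2, -2), -5) = Mul(4, -5) = -20)
Add(Function('P')(-2, Function('a')(3, 6)), Mul(12, 6)) = Add(-20, Mul(12, 6)) = Add(-20, 72) = 52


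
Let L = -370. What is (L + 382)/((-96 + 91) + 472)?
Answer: 12/467 ≈ 0.025696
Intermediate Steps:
(L + 382)/((-96 + 91) + 472) = (-370 + 382)/((-96 + 91) + 472) = 12/(-5 + 472) = 12/467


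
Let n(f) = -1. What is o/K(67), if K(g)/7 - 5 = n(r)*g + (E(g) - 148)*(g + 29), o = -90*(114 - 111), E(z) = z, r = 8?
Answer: 135/27433 ≈ 0.0049211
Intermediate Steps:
o = -270 (o = -90*3 = -270)
K(g) = 35 - 7*g + 7*(-148 + g)*(29 + g) (K(g) = 35 + 7*(-g + (g - 148)*(g + 29)) = 35 + 7*(-g + (-148 + g)*(29 + g)) = 35 + (-7*g + 7*(-148 + g)*(29 + g)) = 35 - 7*g + 7*(-148 + g)*(29 + g))
o/K(67) = -270/(-30009 - 840*67 + 7*67²) = -270/(-30009 - 56280 + 7*4489) = -270/(-30009 - 56280 + 31423) = -270/(-54866) = -270*(-1/54866) = 135/27433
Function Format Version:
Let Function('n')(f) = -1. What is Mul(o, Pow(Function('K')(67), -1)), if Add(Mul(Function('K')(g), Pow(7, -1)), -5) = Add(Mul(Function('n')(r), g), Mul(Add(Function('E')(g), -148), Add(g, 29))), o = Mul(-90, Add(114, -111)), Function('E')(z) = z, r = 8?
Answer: Rational(135, 27433) ≈ 0.0049211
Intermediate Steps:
o = -270 (o = Mul(-90, 3) = -270)
Function('K')(g) = Add(35, Mul(-7, g), Mul(7, Add(-148, g), Add(29, g))) (Function('K')(g) = Add(35, Mul(7, Add(Mul(-1, g), Mul(Add(g, -148), Add(g, 29))))) = Add(35, Mul(7, Add(Mul(-1, g), Mul(Add(-148, g), Add(29, g))))) = Add(35, Add(Mul(-7, g), Mul(7, Add(-148, g), Add(29, g)))) = Add(35, Mul(-7, g), Mul(7, Add(-148, g), Add(29, g))))
Mul(o, Pow(Function('K')(67), -1)) = Mul(-270, Pow(Add(-30009, Mul(-840, 67), Mul(7, Pow(67, 2))), -1)) = Mul(-270, Pow(Add(-30009, -56280, Mul(7, 4489)), -1)) = Mul(-270, Pow(Add(-30009, -56280, 31423), -1)) = Mul(-270, Pow(-54866, -1)) = Mul(-270, Rational(-1, 54866)) = Rational(135, 27433)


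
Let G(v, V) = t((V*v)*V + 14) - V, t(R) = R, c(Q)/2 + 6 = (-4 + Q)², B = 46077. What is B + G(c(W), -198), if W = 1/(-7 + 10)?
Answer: 629993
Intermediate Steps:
W = ⅓ (W = 1/3 = ⅓ ≈ 0.33333)
c(Q) = -12 + 2*(-4 + Q)²
G(v, V) = 14 - V + v*V² (G(v, V) = ((V*v)*V + 14) - V = (v*V² + 14) - V = (14 + v*V²) - V = 14 - V + v*V²)
B + G(c(W), -198) = 46077 + (14 - 1*(-198) + (-12 + 2*(-4 + ⅓)²)*(-198)²) = 46077 + (14 + 198 + (-12 + 2*(-11/3)²)*39204) = 46077 + (14 + 198 + (-12 + 2*(121/9))*39204) = 46077 + (14 + 198 + (-12 + 242/9)*39204) = 46077 + (14 + 198 + (134/9)*39204) = 46077 + (14 + 198 + 583704) = 46077 + 583916 = 629993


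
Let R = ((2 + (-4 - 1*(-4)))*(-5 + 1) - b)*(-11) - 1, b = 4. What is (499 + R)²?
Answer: 396900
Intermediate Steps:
R = 131 (R = ((2 + (-4 - 1*(-4)))*(-5 + 1) - 1*4)*(-11) - 1 = ((2 + (-4 + 4))*(-4) - 4)*(-11) - 1 = ((2 + 0)*(-4) - 4)*(-11) - 1 = (2*(-4) - 4)*(-11) - 1 = (-8 - 4)*(-11) - 1 = -12*(-11) - 1 = 132 - 1 = 131)
(499 + R)² = (499 + 131)² = 630² = 396900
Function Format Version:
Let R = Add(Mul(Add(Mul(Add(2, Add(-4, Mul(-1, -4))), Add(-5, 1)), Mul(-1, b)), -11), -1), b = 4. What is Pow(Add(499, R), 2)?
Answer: 396900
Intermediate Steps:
R = 131 (R = Add(Mul(Add(Mul(Add(2, Add(-4, Mul(-1, -4))), Add(-5, 1)), Mul(-1, 4)), -11), -1) = Add(Mul(Add(Mul(Add(2, Add(-4, 4)), -4), -4), -11), -1) = Add(Mul(Add(Mul(Add(2, 0), -4), -4), -11), -1) = Add(Mul(Add(Mul(2, -4), -4), -11), -1) = Add(Mul(Add(-8, -4), -11), -1) = Add(Mul(-12, -11), -1) = Add(132, -1) = 131)
Pow(Add(499, R), 2) = Pow(Add(499, 131), 2) = Pow(630, 2) = 396900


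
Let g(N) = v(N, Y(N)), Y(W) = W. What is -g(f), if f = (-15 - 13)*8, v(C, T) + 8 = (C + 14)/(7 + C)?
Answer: 218/31 ≈ 7.0323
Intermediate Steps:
v(C, T) = -8 + (14 + C)/(7 + C) (v(C, T) = -8 + (C + 14)/(7 + C) = -8 + (14 + C)/(7 + C))
f = -224 (f = -28*8 = -224)
g(N) = 7*(-6 - N)/(7 + N)
-g(f) = -7*(-6 - 1*(-224))/(7 - 224) = -7*(-6 + 224)/(-217) = -7*(-1)*218/217 = -1*(-218/31) = 218/31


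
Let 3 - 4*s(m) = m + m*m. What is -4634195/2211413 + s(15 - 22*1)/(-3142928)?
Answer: -58259678646733/27801247349056 ≈ -2.0956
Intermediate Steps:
s(m) = 3/4 - m/4 - m**2/4 (s(m) = 3/4 - (m + m*m)/4 = 3/4 - (m + m**2)/4 = 3/4 + (-m/4 - m**2/4) = 3/4 - m/4 - m**2/4)
-4634195/2211413 + s(15 - 22*1)/(-3142928) = -4634195/2211413 + (3/4 - (15 - 22*1)/4 - (15 - 22*1)**2/4)/(-3142928) = -4634195*1/2211413 + (3/4 - (15 - 22)/4 - (15 - 22)**2/4)*(-1/3142928) = -4634195/2211413 + (3/4 - 1/4*(-7) - 1/4*(-7)**2)*(-1/3142928) = -4634195/2211413 + (3/4 + 7/4 - 1/4*49)*(-1/3142928) = -4634195/2211413 + (3/4 + 7/4 - 49/4)*(-1/3142928) = -4634195/2211413 - 39/4*(-1/3142928) = -4634195/2211413 + 39/12571712 = -58259678646733/27801247349056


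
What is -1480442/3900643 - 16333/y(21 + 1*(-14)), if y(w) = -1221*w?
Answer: 2687150755/1754673459 ≈ 1.5314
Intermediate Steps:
-1480442/3900643 - 16333/y(21 + 1*(-14)) = -1480442/3900643 - 16333*(-1/(1221*(21 + 1*(-14)))) = -1480442*1/3900643 - 16333*(-1/(1221*(21 - 14))) = -77918/205297 - 16333/((-1221*7)) = -77918/205297 - 16333/(-8547) = -77918/205297 - 16333*(-1/8547) = -77918/205297 + 16333/8547 = 2687150755/1754673459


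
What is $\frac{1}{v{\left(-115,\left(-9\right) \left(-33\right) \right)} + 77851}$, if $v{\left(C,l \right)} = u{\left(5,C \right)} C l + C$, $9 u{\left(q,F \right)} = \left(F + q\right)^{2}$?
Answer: $- \frac{1}{45841764} \approx -2.1814 \cdot 10^{-8}$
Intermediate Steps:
$u{\left(q,F \right)} = \frac{\left(F + q\right)^{2}}{9}$
$v{\left(C,l \right)} = C + \frac{C l \left(5 + C\right)^{2}}{9}$ ($v{\left(C,l \right)} = \frac{\left(C + 5\right)^{2}}{9} C l + C = \frac{\left(5 + C\right)^{2}}{9} C l + C = \frac{C \left(5 + C\right)^{2}}{9} l + C = \frac{C l \left(5 + C\right)^{2}}{9} + C = C + \frac{C l \left(5 + C\right)^{2}}{9}$)
$\frac{1}{v{\left(-115,\left(-9\right) \left(-33\right) \right)} + 77851} = \frac{1}{\frac{1}{9} \left(-115\right) \left(9 + \left(-9\right) \left(-33\right) \left(5 - 115\right)^{2}\right) + 77851} = \frac{1}{\frac{1}{9} \left(-115\right) \left(9 + 297 \left(-110\right)^{2}\right) + 77851} = \frac{1}{\frac{1}{9} \left(-115\right) \left(9 + 297 \cdot 12100\right) + 77851} = \frac{1}{\frac{1}{9} \left(-115\right) \left(9 + 3593700\right) + 77851} = \frac{1}{\frac{1}{9} \left(-115\right) 3593709 + 77851} = \frac{1}{-45919615 + 77851} = \frac{1}{-45841764} = - \frac{1}{45841764}$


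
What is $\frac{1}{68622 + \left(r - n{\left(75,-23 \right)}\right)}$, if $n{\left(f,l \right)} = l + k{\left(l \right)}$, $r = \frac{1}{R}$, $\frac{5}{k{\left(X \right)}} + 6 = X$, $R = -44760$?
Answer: $\frac{1298040}{89104179571} \approx 1.4568 \cdot 10^{-5}$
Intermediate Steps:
$k{\left(X \right)} = \frac{5}{-6 + X}$
$r = - \frac{1}{44760}$ ($r = \frac{1}{-44760} = - \frac{1}{44760} \approx -2.2341 \cdot 10^{-5}$)
$n{\left(f,l \right)} = l + \frac{5}{-6 + l}$
$\frac{1}{68622 + \left(r - n{\left(75,-23 \right)}\right)} = \frac{1}{68622 - \left(\frac{1}{44760} + \frac{5 - 23 \left(-6 - 23\right)}{-6 - 23}\right)} = \frac{1}{68622 - \left(\frac{1}{44760} + \frac{5 - -667}{-29}\right)} = \frac{1}{68622 - \left(\frac{1}{44760} - \frac{5 + 667}{29}\right)} = \frac{1}{68622 - \left(\frac{1}{44760} - \frac{672}{29}\right)} = \frac{1}{68622 - - \frac{30078691}{1298040}} = \frac{1}{68622 + \left(- \frac{1}{44760} + \frac{672}{29}\right)} = \frac{1}{68622 + \frac{30078691}{1298040}} = \frac{1}{\frac{89104179571}{1298040}} = \frac{1298040}{89104179571}$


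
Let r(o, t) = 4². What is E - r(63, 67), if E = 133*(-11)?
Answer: -1479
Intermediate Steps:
r(o, t) = 16
E = -1463
E - r(63, 67) = -1463 - 1*16 = -1463 - 16 = -1479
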